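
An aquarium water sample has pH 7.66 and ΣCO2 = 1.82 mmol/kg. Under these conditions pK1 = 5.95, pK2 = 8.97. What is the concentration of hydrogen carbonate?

[HCO3⁻] = 1.70 mmol/kg

α₁ = 1 / (1 + [H⁺]/K1 + K2/[H⁺]) = 1 / (1 + 10^-1.71 + 10^-1.31)
   = 1 / (1 + 0.019498 + 0.048978) = 1/1.0685 = 0.9359
[HCO3⁻] = α₁ × DIC = 0.9359 × 1.82 = 1.70 mmol/kg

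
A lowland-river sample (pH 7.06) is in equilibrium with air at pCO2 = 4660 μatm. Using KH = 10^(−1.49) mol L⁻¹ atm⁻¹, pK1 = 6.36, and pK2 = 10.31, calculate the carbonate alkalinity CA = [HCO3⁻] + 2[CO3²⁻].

CA = 0.757 mmol/L

[CO2*] = KH · pCO2 = 10^(−1.49) × 4660×10^-6 = 1.508×10^-4 mol/L
α₀ = 1/(1 + K1/[H⁺] + K1K2/[H⁺]²) = 1/(1 + 10^+0.70 + 10^-2.55) = 0.1663
DIC = [CO2*]/α₀ = 1.508×10^-4 / 0.1663 = 0.9070 mmol/L
CA = (α₁ + 2α₂)·DIC = (0.8333 + 2×0.0004686) × 0.9070 = 0.757 mmol/L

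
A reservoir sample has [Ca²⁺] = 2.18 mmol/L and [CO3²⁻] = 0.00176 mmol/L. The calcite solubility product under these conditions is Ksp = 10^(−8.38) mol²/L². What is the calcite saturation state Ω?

Ksp = 10^(−8.38) = 4.169×10^-9
Ω = [Ca²⁺][CO3²⁻]/Ksp = (2.18×10^-3)(0.00176×10^-3) / 4.169×10^-9 = 0.920

Ω = 0.920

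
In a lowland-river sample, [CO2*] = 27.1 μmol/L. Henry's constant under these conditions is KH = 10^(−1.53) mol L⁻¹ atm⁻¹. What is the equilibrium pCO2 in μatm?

pCO2 = 918 μatm

KH = 10^(−1.53) = 2.951×10^-2 mol L⁻¹ atm⁻¹
pCO2 = [CO2*]/KH = 27.1×10^-6 / 2.951×10^-2 = 9.18×10^-4 atm = 918 μatm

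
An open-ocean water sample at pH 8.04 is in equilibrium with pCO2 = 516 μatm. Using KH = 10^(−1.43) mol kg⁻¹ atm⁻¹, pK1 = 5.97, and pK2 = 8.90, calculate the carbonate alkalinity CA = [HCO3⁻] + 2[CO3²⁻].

CA = 2.87 mmol/kg

[CO2*] = KH · pCO2 = 10^(−1.43) × 516×10^-6 = 1.917×10^-5 mol/kg
α₀ = 1/(1 + K1/[H⁺] + K1K2/[H⁺]²) = 1/(1 + 10^+2.07 + 10^+1.21) = 0.007423
DIC = [CO2*]/α₀ = 1.917×10^-5 / 0.007423 = 2.583 mmol/kg
CA = (α₁ + 2α₂)·DIC = (0.8722 + 2×0.1204) × 2.583 = 2.87 mmol/kg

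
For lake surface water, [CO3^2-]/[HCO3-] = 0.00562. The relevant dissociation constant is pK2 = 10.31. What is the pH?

From K2 = [H⁺][CO3^2-]/[HCO3-]:  pH = pK2 + log₁₀([CO3^2-]/[HCO3-])
log₁₀(0.00562) = -2.250
pH = 10.31 + (-2.250) = 8.06

pH = 8.06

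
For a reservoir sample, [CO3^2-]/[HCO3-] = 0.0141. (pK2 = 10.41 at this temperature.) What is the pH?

pH = 8.56

From K2 = [H⁺][CO3^2-]/[HCO3-]:  pH = pK2 + log₁₀([CO3^2-]/[HCO3-])
log₁₀(0.0141) = -1.851
pH = 10.41 + (-1.851) = 8.56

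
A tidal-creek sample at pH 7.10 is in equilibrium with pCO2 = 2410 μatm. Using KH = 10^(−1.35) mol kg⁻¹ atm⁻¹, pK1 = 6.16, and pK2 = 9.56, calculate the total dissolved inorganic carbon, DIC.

DIC = 1.05 mmol/kg

[CO2*] = KH · pCO2 = 10^(−1.35) × 2410×10^-6 = 1.077×10^-4 mol/kg
α₀ = 1/(1 + K1/[H⁺] + K1K2/[H⁺]²) = 1/(1 + 10^+0.94 + 10^-1.52) = 0.1027
DIC = [CO2*]/α₀ = 1.077×10^-4 / 0.1027 = 1.05 mmol/kg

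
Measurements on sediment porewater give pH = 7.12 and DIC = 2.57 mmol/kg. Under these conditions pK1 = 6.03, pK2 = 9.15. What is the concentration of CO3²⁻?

[CO3²⁻] = 0.0220 mmol/kg

α₂ = 1 / (1 + [H⁺]/K2 + [H⁺]²/(K1K2)) = 1 / (1 + 10^+2.03 + 10^+0.94)
   = 1 / (1 + 107.15 + 8.7096) = 1/116.86 = 0.008557
[CO3²⁻] = α₂ × DIC = 0.008557 × 2.57 = 0.0220 mmol/kg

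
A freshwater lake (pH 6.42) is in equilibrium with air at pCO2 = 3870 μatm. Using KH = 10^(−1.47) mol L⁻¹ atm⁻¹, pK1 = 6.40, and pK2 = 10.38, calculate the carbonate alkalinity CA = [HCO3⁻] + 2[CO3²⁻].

[CO2*] = KH · pCO2 = 10^(−1.47) × 3870×10^-6 = 1.311×10^-4 mol/L
α₀ = 1/(1 + K1/[H⁺] + K1K2/[H⁺]²) = 1/(1 + 10^+0.02 + 10^-3.94) = 0.4885
DIC = [CO2*]/α₀ = 1.311×10^-4 / 0.4885 = 0.2685 mmol/L
CA = (α₁ + 2α₂)·DIC = (0.5115 + 2×5.608×10^-5) × 0.2685 = 0.137 mmol/L

CA = 0.137 mmol/L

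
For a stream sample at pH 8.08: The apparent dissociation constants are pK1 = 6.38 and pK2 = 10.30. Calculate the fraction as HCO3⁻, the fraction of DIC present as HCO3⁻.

α₁ = 0.975

α₁ = 1 / (1 + [H⁺]/K1 + K2/[H⁺]) = 1 / (1 + 10^-1.70 + 10^-2.22)
   = 1 / (1 + 0.019953 + 0.0060256) = 1/1.0260 = 0.9747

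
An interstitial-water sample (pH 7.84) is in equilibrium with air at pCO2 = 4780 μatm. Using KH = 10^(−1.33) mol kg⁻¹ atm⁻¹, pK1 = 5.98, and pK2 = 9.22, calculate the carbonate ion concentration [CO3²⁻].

[CO3²⁻] = 0.675 mmol/kg

[CO2*] = KH · pCO2 = 10^(−1.33) × 4780×10^-6 = 2.236×10^-4 mol/kg
α₀ = 1/(1 + K1/[H⁺] + K1K2/[H⁺]²) = 1/(1 + 10^+1.86 + 10^+0.48) = 0.01308
DIC = [CO2*]/α₀ = 2.236×10^-4 / 0.01308 = 17.10 mmol/kg
[CO3²⁻] = α₂·DIC; α₂ = 0.03950, so [CO3²⁻] = 0.03950 × 17.10 = 0.675 mmol/kg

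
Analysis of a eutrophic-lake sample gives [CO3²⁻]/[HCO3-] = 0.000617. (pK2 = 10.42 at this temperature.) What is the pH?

From K2 = [H⁺][CO3²⁻]/[HCO3-]:  pH = pK2 + log₁₀([CO3²⁻]/[HCO3-])
log₁₀(0.000617) = -3.210
pH = 10.42 + (-3.210) = 7.21

pH = 7.21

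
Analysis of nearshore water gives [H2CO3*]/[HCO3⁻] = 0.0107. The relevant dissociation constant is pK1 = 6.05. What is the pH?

pH = 8.02

From K1 = [H⁺][HCO3⁻]/[H2CO3*]:  pH = pK1 − log₁₀([H2CO3*]/[HCO3⁻])
log₁₀(0.0107) = -1.971
pH = 6.05 − (-1.971) = 8.02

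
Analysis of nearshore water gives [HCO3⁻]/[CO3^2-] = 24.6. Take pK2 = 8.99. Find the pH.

pH = 7.60

From K2 = [H⁺][CO3^2-]/[HCO3⁻]:  pH = pK2 − log₁₀([HCO3⁻]/[CO3^2-])
log₁₀(24.6) = +1.391
pH = 8.99 − (+1.391) = 7.60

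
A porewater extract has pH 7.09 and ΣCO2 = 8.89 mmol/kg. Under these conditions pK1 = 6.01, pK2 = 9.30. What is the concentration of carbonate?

[CO3²⁻] = 0.0503 mmol/kg

α₂ = 1 / (1 + [H⁺]/K2 + [H⁺]²/(K1K2)) = 1 / (1 + 10^+2.21 + 10^+1.13)
   = 1 / (1 + 162.18 + 13.490) = 1/176.67 = 0.005660
[CO3²⁻] = α₂ × DIC = 0.005660 × 8.89 = 0.0503 mmol/kg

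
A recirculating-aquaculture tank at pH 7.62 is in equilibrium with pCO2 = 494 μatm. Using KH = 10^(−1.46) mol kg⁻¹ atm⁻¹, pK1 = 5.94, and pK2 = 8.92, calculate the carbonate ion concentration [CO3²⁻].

[CO3²⁻] = 0.0411 mmol/kg

[CO2*] = KH · pCO2 = 10^(−1.46) × 494×10^-6 = 1.713×10^-5 mol/kg
α₀ = 1/(1 + K1/[H⁺] + K1K2/[H⁺]²) = 1/(1 + 10^+1.68 + 10^+0.38) = 0.01951
DIC = [CO2*]/α₀ = 1.713×10^-5 / 0.01951 = 0.8781 mmol/kg
[CO3²⁻] = α₂·DIC; α₂ = 0.04680, so [CO3²⁻] = 0.04680 × 0.8781 = 0.0411 mmol/kg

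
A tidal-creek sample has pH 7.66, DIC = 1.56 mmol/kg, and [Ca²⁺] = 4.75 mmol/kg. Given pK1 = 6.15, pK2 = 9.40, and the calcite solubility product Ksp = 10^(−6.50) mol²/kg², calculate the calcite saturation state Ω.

α₂ = 1 / (1 + [H⁺]/K2 + [H⁺]²/(K1K2)) = 1 / (1 + 10^+1.74 + 10^+0.23)
   = 1 / (1 + 54.954 + 1.6982) = 1/57.652 = 0.01735
[CO3²⁻] = α₂ × DIC = 0.01735 × 1.56 = 0.02706 mmol/kg
Ksp = 10^(−6.50) = 3.162×10^-7
Ω = [Ca²⁺][CO3²⁻]/Ksp = (4.75×10^-3)(2.706×10^-5) / 3.162×10^-7 = 0.406

Ω = 0.406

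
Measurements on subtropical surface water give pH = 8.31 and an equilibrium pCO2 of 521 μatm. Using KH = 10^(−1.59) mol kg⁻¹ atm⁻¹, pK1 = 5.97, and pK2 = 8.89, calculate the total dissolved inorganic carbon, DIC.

[CO2*] = KH · pCO2 = 10^(−1.59) × 521×10^-6 = 1.339×10^-5 mol/kg
α₀ = 1/(1 + K1/[H⁺] + K1K2/[H⁺]²) = 1/(1 + 10^+2.34 + 10^+1.76) = 0.003606
DIC = [CO2*]/α₀ = 1.339×10^-5 / 0.003606 = 3.71 mmol/kg

DIC = 3.71 mmol/kg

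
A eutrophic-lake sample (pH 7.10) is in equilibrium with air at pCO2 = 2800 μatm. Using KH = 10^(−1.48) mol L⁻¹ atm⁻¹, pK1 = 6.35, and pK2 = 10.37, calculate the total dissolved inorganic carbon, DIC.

[CO2*] = KH · pCO2 = 10^(−1.48) × 2800×10^-6 = 9.272×10^-5 mol/L
α₀ = 1/(1 + K1/[H⁺] + K1K2/[H⁺]²) = 1/(1 + 10^+0.75 + 10^-2.52) = 0.1509
DIC = [CO2*]/α₀ = 9.272×10^-5 / 0.1509 = 0.614 mmol/L

DIC = 0.614 mmol/L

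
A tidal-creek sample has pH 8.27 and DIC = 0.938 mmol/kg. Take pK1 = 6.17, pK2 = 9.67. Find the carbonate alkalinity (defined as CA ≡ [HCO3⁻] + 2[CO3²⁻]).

CA = [HCO3⁻] + 2[CO3²⁻] = (α₁ + 2α₂)·DIC
At pH 8.27: [H⁺]/K1 = 10^-2.10 = 0.0079433, K2/[H⁺] = 10^-1.40 = 0.039811
α₁ = 1/(1 + 0.0079433 + 0.039811) = 1/1.0478 = 0.9544; α₂ = α₁·K2/[H⁺] = 0.03800
α₁ + 2α₂ = 1.0304
CA = 1.0304 × 0.938 = 0.967 mmol/kg

CA = 0.967 mmol/kg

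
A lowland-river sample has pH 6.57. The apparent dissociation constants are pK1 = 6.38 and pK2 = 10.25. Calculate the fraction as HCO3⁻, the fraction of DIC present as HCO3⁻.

α₁ = 0.608

α₁ = 1 / (1 + [H⁺]/K1 + K2/[H⁺]) = 1 / (1 + 10^-0.19 + 10^-3.68)
   = 1 / (1 + 0.64565 + 0.00020893) = 1/1.6459 = 0.6076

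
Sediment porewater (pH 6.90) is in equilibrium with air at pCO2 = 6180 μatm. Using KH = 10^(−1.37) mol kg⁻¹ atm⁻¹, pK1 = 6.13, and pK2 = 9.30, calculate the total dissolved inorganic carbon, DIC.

DIC = 1.82 mmol/kg

[CO2*] = KH · pCO2 = 10^(−1.37) × 6180×10^-6 = 2.636×10^-4 mol/kg
α₀ = 1/(1 + K1/[H⁺] + K1K2/[H⁺]²) = 1/(1 + 10^+0.77 + 10^-1.63) = 0.1447
DIC = [CO2*]/α₀ = 2.636×10^-4 / 0.1447 = 1.82 mmol/kg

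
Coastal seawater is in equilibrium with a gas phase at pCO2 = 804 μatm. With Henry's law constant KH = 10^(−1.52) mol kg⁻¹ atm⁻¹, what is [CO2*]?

[CO2*] = 24.3 μmol/kg

KH = 10^(−1.52) = 3.020×10^-2 mol kg⁻¹ atm⁻¹
[CO2*] = KH · pCO2 = 3.020×10^-2 × 804×10^-6 atm = 2.43×10^-5 mol/kg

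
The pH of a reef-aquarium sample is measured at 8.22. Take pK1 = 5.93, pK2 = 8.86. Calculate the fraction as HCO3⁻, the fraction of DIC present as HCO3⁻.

α₁ = 1 / (1 + [H⁺]/K1 + K2/[H⁺]) = 1 / (1 + 10^-2.29 + 10^-0.64)
   = 1 / (1 + 0.0051286 + 0.22909) = 1/1.2342 = 0.8102

α₁ = 0.810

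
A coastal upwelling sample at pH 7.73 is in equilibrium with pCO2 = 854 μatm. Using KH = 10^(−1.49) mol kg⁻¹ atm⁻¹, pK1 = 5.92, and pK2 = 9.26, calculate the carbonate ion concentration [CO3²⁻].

[CO2*] = KH · pCO2 = 10^(−1.49) × 854×10^-6 = 2.763×10^-5 mol/kg
α₀ = 1/(1 + K1/[H⁺] + K1K2/[H⁺]²) = 1/(1 + 10^+1.81 + 10^+0.28) = 0.01482
DIC = [CO2*]/α₀ = 2.763×10^-5 / 0.01482 = 1.865 mmol/kg
[CO3²⁻] = α₂·DIC; α₂ = 0.02824, so [CO3²⁻] = 0.02824 × 1.865 = 0.0527 mmol/kg

[CO3²⁻] = 0.0527 mmol/kg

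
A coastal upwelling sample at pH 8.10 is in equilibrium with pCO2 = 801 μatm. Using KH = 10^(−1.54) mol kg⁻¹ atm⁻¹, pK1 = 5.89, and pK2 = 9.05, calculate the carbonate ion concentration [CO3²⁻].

[CO2*] = KH · pCO2 = 10^(−1.54) × 801×10^-6 = 2.310×10^-5 mol/kg
α₀ = 1/(1 + K1/[H⁺] + K1K2/[H⁺]²) = 1/(1 + 10^+2.21 + 10^+1.26) = 0.005513
DIC = [CO2*]/α₀ = 2.310×10^-5 / 0.005513 = 4.190 mmol/kg
[CO3²⁻] = α₂·DIC; α₂ = 0.1003, so [CO3²⁻] = 0.1003 × 4.190 = 0.420 mmol/kg

[CO3²⁻] = 0.420 mmol/kg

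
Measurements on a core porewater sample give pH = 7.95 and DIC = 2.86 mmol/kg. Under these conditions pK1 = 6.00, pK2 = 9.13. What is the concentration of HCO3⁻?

[HCO3⁻] = 2.65 mmol/kg

α₁ = 1 / (1 + [H⁺]/K1 + K2/[H⁺]) = 1 / (1 + 10^-1.95 + 10^-1.18)
   = 1 / (1 + 0.011220 + 0.066069) = 1/1.0773 = 0.9283
[HCO3⁻] = α₁ × DIC = 0.9283 × 2.86 = 2.65 mmol/kg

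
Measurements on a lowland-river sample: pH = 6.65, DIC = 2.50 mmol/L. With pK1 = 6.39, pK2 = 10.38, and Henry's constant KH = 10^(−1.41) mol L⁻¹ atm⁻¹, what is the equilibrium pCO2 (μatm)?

pCO2 = 2.28×10^4 μatm

α₀ = 1 / (1 + K1/[H⁺] + K1K2/[H⁺]²) = 1 / (1 + 10^+0.26 + 10^-3.47)
   = 1 / (1 + 1.8197 + 0.00033884) = 1/2.8200 = 0.3546
[CO2*] = α₀ × DIC = 0.3546 × 2.50 = 0.8865 mmol/L
pCO2 = [CO2*]/KH = 8.865×10^-4 / 3.890×10^-2 = 2.28×10^4 μatm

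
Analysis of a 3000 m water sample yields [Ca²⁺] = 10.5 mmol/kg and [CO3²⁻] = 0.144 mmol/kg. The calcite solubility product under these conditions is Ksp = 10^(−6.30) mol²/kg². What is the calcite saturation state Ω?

Ω = 3.02

Ksp = 10^(−6.30) = 5.012×10^-7
Ω = [Ca²⁺][CO3²⁻]/Ksp = (10.5×10^-3)(0.144×10^-3) / 5.012×10^-7 = 3.02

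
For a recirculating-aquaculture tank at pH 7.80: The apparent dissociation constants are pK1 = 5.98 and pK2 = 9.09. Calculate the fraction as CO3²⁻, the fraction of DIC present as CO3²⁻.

α₂ = 0.0481

α₂ = 1 / (1 + [H⁺]/K2 + [H⁺]²/(K1K2)) = 1 / (1 + 10^+1.29 + 10^-0.53)
   = 1 / (1 + 19.498 + 0.29512) = 1/20.794 = 0.04809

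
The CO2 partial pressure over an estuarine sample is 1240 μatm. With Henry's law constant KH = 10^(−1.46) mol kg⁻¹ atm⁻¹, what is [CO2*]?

KH = 10^(−1.46) = 3.467×10^-2 mol kg⁻¹ atm⁻¹
[CO2*] = KH · pCO2 = 3.467×10^-2 × 1240×10^-6 atm = 4.30×10^-5 mol/kg

[CO2*] = 43.0 μmol/kg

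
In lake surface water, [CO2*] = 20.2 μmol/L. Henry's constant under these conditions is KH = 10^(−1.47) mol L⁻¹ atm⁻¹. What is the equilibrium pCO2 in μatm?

KH = 10^(−1.47) = 3.388×10^-2 mol L⁻¹ atm⁻¹
pCO2 = [CO2*]/KH = 20.2×10^-6 / 3.388×10^-2 = 5.96×10^-4 atm = 596 μatm

pCO2 = 596 μatm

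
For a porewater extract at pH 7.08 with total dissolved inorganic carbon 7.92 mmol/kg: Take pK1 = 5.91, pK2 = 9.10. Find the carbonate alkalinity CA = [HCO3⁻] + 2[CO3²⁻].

CA = [HCO3⁻] + 2[CO3²⁻] = (α₁ + 2α₂)·DIC
At pH 7.08: [H⁺]/K1 = 10^-1.17 = 0.067608, K2/[H⁺] = 10^-2.02 = 0.0095499
α₁ = 1/(1 + 0.067608 + 0.0095499) = 1/1.0772 = 0.9284; α₂ = α₁·K2/[H⁺] = 0.008866
α₁ + 2α₂ = 0.9461
CA = 0.9461 × 7.92 = 7.49 mmol/kg

CA = 7.49 mmol/kg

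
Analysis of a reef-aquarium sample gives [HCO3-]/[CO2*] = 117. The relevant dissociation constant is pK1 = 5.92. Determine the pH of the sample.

pH = 7.99

From K1 = [H⁺][HCO3-]/[CO2*]:  pH = pK1 + log₁₀([HCO3-]/[CO2*])
log₁₀(117) = +2.068
pH = 5.92 + (+2.068) = 7.99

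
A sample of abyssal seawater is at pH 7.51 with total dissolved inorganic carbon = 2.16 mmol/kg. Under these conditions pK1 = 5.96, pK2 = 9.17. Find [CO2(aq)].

α₀ = 1 / (1 + K1/[H⁺] + K1K2/[H⁺]²) = 1 / (1 + 10^+1.55 + 10^-0.11)
   = 1 / (1 + 35.481 + 0.77625) = 1/37.258 = 0.02684
[CO2*] = α₀ × DIC = 0.02684 × 2.16 = 0.0580 mmol/kg

[CO2*] = 0.0580 mmol/kg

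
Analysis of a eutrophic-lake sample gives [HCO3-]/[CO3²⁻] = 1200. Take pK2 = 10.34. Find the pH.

pH = 7.26

From K2 = [H⁺][CO3²⁻]/[HCO3-]:  pH = pK2 − log₁₀([HCO3-]/[CO3²⁻])
log₁₀(1200) = +3.079
pH = 10.34 − (+3.079) = 7.26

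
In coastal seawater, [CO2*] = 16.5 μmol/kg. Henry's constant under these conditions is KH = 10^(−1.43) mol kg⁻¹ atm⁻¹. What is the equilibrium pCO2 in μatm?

KH = 10^(−1.43) = 3.715×10^-2 mol kg⁻¹ atm⁻¹
pCO2 = [CO2*]/KH = 16.5×10^-6 / 3.715×10^-2 = 4.44×10^-4 atm = 444 μatm

pCO2 = 444 μatm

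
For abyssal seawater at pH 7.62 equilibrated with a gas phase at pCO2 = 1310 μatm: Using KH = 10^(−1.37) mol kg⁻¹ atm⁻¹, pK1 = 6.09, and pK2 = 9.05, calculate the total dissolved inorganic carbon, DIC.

[CO2*] = KH · pCO2 = 10^(−1.37) × 1310×10^-6 = 5.588×10^-5 mol/kg
α₀ = 1/(1 + K1/[H⁺] + K1K2/[H⁺]²) = 1/(1 + 10^+1.53 + 10^+0.10) = 0.02767
DIC = [CO2*]/α₀ = 5.588×10^-5 / 0.02767 = 2.02 mmol/kg

DIC = 2.02 mmol/kg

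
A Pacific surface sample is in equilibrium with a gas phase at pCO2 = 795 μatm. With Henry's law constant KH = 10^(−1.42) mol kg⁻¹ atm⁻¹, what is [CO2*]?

KH = 10^(−1.42) = 3.802×10^-2 mol kg⁻¹ atm⁻¹
[CO2*] = KH · pCO2 = 3.802×10^-2 × 795×10^-6 atm = 3.02×10^-5 mol/kg

[CO2*] = 30.2 μmol/kg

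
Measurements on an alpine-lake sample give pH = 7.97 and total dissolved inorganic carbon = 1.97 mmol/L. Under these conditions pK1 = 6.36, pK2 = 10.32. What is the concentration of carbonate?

α₂ = 1 / (1 + [H⁺]/K2 + [H⁺]²/(K1K2)) = 1 / (1 + 10^+2.35 + 10^+0.74)
   = 1 / (1 + 223.87 + 5.4954) = 1/230.37 = 0.004341
[CO3²⁻] = α₂ × DIC = 0.004341 × 1.97 = 0.00855 mmol/L = 8.55 μmol/L

[CO3²⁻] = 8.55 μmol/L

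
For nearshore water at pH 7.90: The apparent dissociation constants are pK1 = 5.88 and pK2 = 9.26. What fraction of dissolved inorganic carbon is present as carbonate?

α₂ = 1 / (1 + [H⁺]/K2 + [H⁺]²/(K1K2)) = 1 / (1 + 10^+1.36 + 10^-0.66)
   = 1 / (1 + 22.909 + 0.21878) = 1/24.127 = 0.04145

α₂ = 0.0414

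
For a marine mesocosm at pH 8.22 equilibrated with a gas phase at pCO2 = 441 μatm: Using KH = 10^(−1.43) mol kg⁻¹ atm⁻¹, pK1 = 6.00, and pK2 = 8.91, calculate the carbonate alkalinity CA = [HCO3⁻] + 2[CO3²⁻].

[CO2*] = KH · pCO2 = 10^(−1.43) × 441×10^-6 = 1.638×10^-5 mol/kg
α₀ = 1/(1 + K1/[H⁺] + K1K2/[H⁺]²) = 1/(1 + 10^+2.22 + 10^+1.53) = 0.004979
DIC = [CO2*]/α₀ = 1.638×10^-5 / 0.004979 = 3.291 mmol/kg
CA = (α₁ + 2α₂)·DIC = (0.8263 + 2×0.1687) × 3.291 = 3.83 mmol/kg

CA = 3.83 mmol/kg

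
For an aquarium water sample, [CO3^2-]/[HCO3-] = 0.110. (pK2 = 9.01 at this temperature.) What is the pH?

From K2 = [H⁺][CO3^2-]/[HCO3-]:  pH = pK2 + log₁₀([CO3^2-]/[HCO3-])
log₁₀(0.110) = -0.959
pH = 9.01 + (-0.959) = 8.05

pH = 8.05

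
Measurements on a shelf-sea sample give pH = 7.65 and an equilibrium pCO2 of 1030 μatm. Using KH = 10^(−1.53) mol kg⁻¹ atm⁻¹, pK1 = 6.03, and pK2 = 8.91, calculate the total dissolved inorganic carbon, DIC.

[CO2*] = KH · pCO2 = 10^(−1.53) × 1030×10^-6 = 3.040×10^-5 mol/kg
α₀ = 1/(1 + K1/[H⁺] + K1K2/[H⁺]²) = 1/(1 + 10^+1.62 + 10^+0.36) = 0.02223
DIC = [CO2*]/α₀ = 3.040×10^-5 / 0.02223 = 1.37 mmol/kg

DIC = 1.37 mmol/kg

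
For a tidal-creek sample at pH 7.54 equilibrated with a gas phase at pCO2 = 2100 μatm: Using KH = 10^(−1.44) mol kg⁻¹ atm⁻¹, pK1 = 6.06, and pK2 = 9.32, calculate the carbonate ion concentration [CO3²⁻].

[CO2*] = KH · pCO2 = 10^(−1.44) × 2100×10^-6 = 7.625×10^-5 mol/kg
α₀ = 1/(1 + K1/[H⁺] + K1K2/[H⁺]²) = 1/(1 + 10^+1.48 + 10^-0.30) = 0.03155
DIC = [CO2*]/α₀ = 7.625×10^-5 / 0.03155 = 2.417 mmol/kg
[CO3²⁻] = α₂·DIC; α₂ = 0.01581, so [CO3²⁻] = 0.01581 × 2.417 = 0.0382 mmol/kg

[CO3²⁻] = 0.0382 mmol/kg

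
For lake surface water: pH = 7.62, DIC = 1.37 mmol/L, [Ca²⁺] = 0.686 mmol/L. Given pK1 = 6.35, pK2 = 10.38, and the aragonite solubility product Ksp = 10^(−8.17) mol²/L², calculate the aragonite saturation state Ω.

Ω = 0.229

α₂ = 1 / (1 + [H⁺]/K2 + [H⁺]²/(K1K2)) = 1 / (1 + 10^+2.76 + 10^+1.49)
   = 1 / (1 + 575.44 + 30.903) = 1/607.34 = 0.001647
[CO3²⁻] = α₂ × DIC = 0.001647 × 1.37 = 0.002256 mmol/L = 2.256 μmol/L
Ksp = 10^(−8.17) = 6.761×10^-9
Ω = [Ca²⁺][CO3²⁻]/Ksp = (0.686×10^-3)(2.256×10^-6) / 6.761×10^-9 = 0.229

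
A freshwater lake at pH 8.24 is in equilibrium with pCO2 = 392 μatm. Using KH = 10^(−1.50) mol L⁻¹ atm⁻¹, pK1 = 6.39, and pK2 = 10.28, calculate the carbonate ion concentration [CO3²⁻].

[CO3²⁻] = 8.00 μmol/L

[CO2*] = KH · pCO2 = 10^(−1.50) × 392×10^-6 = 1.240×10^-5 mol/L
α₀ = 1/(1 + K1/[H⁺] + K1K2/[H⁺]²) = 1/(1 + 10^+1.85 + 10^-0.19) = 0.01380
DIC = [CO2*]/α₀ = 1.240×10^-5 / 0.01380 = 0.8980 mmol/L
[CO3²⁻] = α₂·DIC; α₂ = 0.008913, so [CO3²⁻] = 0.008913 × 0.8980 = 0.00800 mmol/L = 8.00 μmol/L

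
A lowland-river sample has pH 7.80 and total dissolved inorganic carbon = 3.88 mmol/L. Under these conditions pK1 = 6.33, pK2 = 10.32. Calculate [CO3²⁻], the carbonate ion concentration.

α₂ = 1 / (1 + [H⁺]/K2 + [H⁺]²/(K1K2)) = 1 / (1 + 10^+2.52 + 10^+1.05)
   = 1 / (1 + 331.13 + 11.220) = 1/343.35 = 0.002912
[CO3²⁻] = α₂ × DIC = 0.002912 × 3.88 = 0.0113 mmol/L = 11.3 μmol/L

[CO3²⁻] = 11.3 μmol/L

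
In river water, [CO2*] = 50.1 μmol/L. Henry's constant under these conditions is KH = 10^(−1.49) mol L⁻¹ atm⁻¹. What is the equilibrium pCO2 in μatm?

KH = 10^(−1.49) = 3.236×10^-2 mol L⁻¹ atm⁻¹
pCO2 = [CO2*]/KH = 50.1×10^-6 / 3.236×10^-2 = 1.55×10^-3 atm = 1550 μatm

pCO2 = 1550 μatm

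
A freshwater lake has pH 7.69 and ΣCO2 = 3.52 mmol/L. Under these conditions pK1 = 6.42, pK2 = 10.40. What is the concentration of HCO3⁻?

α₁ = 1 / (1 + [H⁺]/K1 + K2/[H⁺]) = 1 / (1 + 10^-1.27 + 10^-2.71)
   = 1 / (1 + 0.053703 + 0.0019498) = 1/1.0557 = 0.9473
[HCO3⁻] = α₁ × DIC = 0.9473 × 3.52 = 3.33 mmol/L

[HCO3⁻] = 3.33 mmol/L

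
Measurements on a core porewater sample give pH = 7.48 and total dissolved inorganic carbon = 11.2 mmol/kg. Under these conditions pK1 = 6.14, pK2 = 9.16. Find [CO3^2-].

[CO3²⁻] = 0.219 mmol/kg

α₂ = 1 / (1 + [H⁺]/K2 + [H⁺]²/(K1K2)) = 1 / (1 + 10^+1.68 + 10^+0.34)
   = 1 / (1 + 47.863 + 2.1878) = 1/51.051 = 0.01959
[CO3²⁻] = α₂ × DIC = 0.01959 × 11.2 = 0.219 mmol/kg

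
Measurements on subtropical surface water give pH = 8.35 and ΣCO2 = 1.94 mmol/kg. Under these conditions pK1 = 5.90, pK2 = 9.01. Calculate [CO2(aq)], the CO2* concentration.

[CO2*] = 5.63 μmol/kg

α₀ = 1 / (1 + K1/[H⁺] + K1K2/[H⁺]²) = 1 / (1 + 10^+2.45 + 10^+1.79)
   = 1 / (1 + 281.84 + 61.660) = 1/344.50 = 0.002903
[CO2*] = α₀ × DIC = 0.002903 × 1.94 = 0.00563 mmol/kg = 5.63 μmol/kg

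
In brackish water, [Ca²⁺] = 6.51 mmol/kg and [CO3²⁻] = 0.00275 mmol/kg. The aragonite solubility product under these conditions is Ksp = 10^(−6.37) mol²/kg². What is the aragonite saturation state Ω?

Ksp = 10^(−6.37) = 4.266×10^-7
Ω = [Ca²⁺][CO3²⁻]/Ksp = (6.51×10^-3)(0.00275×10^-3) / 4.266×10^-7 = 0.0420

Ω = 0.0420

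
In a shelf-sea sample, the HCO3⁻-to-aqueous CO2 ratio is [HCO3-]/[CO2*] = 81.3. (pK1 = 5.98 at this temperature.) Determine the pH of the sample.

pH = 7.89

From K1 = [H⁺][HCO3-]/[CO2*]:  pH = pK1 + log₁₀([HCO3-]/[CO2*])
log₁₀(81.3) = +1.910
pH = 5.98 + (+1.910) = 7.89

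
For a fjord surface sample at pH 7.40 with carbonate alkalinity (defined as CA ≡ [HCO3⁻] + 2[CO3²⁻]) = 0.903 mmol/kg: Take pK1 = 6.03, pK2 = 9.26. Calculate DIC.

CA = [HCO3⁻] + 2[CO3²⁻] = (α₁ + 2α₂)·DIC
At pH 7.40: [H⁺]/K1 = 10^-1.37 = 0.042658, K2/[H⁺] = 10^-1.86 = 0.013804
α₁ = 1/(1 + 0.042658 + 0.013804) = 1/1.0565 = 0.9466; α₂ = α₁·K2/[H⁺] = 0.01307
α₁ + 2α₂ = 0.9727
DIC = CA / (α₁ + 2α₂) = 0.903 / 0.9727 = 0.928 mmol/kg

DIC = 0.928 mmol/kg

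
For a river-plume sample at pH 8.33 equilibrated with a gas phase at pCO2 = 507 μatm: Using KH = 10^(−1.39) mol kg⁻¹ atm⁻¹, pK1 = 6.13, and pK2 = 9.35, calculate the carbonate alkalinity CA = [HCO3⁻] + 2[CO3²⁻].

CA = 3.90 mmol/kg

[CO2*] = KH · pCO2 = 10^(−1.39) × 507×10^-6 = 2.065×10^-5 mol/kg
α₀ = 1/(1 + K1/[H⁺] + K1K2/[H⁺]²) = 1/(1 + 10^+2.20 + 10^+1.18) = 0.005727
DIC = [CO2*]/α₀ = 2.065×10^-5 / 0.005727 = 3.607 mmol/kg
CA = (α₁ + 2α₂)·DIC = (0.9076 + 2×0.08667) × 3.607 = 3.90 mmol/kg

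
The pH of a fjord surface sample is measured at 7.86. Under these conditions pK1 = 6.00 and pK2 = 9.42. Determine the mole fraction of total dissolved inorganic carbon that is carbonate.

α₂ = 1 / (1 + [H⁺]/K2 + [H⁺]²/(K1K2)) = 1 / (1 + 10^+1.56 + 10^-0.30)
   = 1 / (1 + 36.308 + 0.50119) = 1/37.809 = 0.02645

α₂ = 0.0264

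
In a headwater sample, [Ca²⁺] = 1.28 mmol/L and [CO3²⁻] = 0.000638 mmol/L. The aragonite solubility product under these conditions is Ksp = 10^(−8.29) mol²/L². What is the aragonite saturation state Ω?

Ksp = 10^(−8.29) = 5.129×10^-9
Ω = [Ca²⁺][CO3²⁻]/Ksp = (1.28×10^-3)(0.000638×10^-3) / 5.129×10^-9 = 0.159

Ω = 0.159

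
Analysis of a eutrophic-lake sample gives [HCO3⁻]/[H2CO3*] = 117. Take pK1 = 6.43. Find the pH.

From K1 = [H⁺][HCO3⁻]/[H2CO3*]:  pH = pK1 + log₁₀([HCO3⁻]/[H2CO3*])
log₁₀(117) = +2.068
pH = 6.43 + (+2.068) = 8.50

pH = 8.50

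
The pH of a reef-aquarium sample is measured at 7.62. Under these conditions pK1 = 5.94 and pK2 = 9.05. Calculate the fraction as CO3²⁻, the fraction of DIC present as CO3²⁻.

α₂ = 1 / (1 + [H⁺]/K2 + [H⁺]²/(K1K2)) = 1 / (1 + 10^+1.43 + 10^-0.25)
   = 1 / (1 + 26.915 + 0.56234) = 1/28.478 = 0.03512

α₂ = 0.0351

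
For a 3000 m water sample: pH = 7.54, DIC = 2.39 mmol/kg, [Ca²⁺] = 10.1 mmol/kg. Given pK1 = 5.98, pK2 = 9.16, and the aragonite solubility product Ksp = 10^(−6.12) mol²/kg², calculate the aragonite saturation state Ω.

α₂ = 1 / (1 + [H⁺]/K2 + [H⁺]²/(K1K2)) = 1 / (1 + 10^+1.62 + 10^+0.06)
   = 1 / (1 + 41.687 + 1.1482) = 1/43.835 = 0.02281
[CO3²⁻] = α₂ × DIC = 0.02281 × 2.39 = 0.05452 mmol/kg
Ksp = 10^(−6.12) = 7.586×10^-7
Ω = [Ca²⁺][CO3²⁻]/Ksp = (10.1×10^-3)(5.452×10^-5) / 7.586×10^-7 = 0.726

Ω = 0.726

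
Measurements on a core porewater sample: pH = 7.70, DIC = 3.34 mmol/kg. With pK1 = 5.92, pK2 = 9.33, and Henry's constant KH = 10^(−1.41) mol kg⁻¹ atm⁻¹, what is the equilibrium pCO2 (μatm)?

α₀ = 1 / (1 + K1/[H⁺] + K1K2/[H⁺]²) = 1 / (1 + 10^+1.78 + 10^+0.15)
   = 1 / (1 + 60.256 + 1.4125) = 1/62.668 = 0.01596
[CO2*] = α₀ × DIC = 0.01596 × 3.34 = 0.05330 mmol/kg
pCO2 = [CO2*]/KH = 5.330×10^-5 / 3.890×10^-2 = 1370 μatm

pCO2 = 1370 μatm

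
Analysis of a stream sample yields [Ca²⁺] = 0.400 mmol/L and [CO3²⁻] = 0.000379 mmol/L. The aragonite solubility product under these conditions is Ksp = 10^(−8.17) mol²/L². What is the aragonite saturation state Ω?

Ω = 0.0224

Ksp = 10^(−8.17) = 6.761×10^-9
Ω = [Ca²⁺][CO3²⁻]/Ksp = (0.400×10^-3)(0.000379×10^-3) / 6.761×10^-9 = 0.0224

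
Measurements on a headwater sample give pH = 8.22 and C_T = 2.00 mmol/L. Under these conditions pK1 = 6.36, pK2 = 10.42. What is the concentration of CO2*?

α₀ = 1 / (1 + K1/[H⁺] + K1K2/[H⁺]²) = 1 / (1 + 10^+1.86 + 10^-0.34)
   = 1 / (1 + 72.444 + 0.45709) = 1/73.901 = 0.01353
[CO2*] = α₀ × DIC = 0.01353 × 2.00 = 0.0271 mmol/L

[CO2*] = 0.0271 mmol/L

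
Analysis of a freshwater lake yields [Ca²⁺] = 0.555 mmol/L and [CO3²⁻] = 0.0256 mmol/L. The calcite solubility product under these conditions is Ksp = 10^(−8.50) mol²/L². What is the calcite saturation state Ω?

Ksp = 10^(−8.50) = 3.162×10^-9
Ω = [Ca²⁺][CO3²⁻]/Ksp = (0.555×10^-3)(0.0256×10^-3) / 3.162×10^-9 = 4.49

Ω = 4.49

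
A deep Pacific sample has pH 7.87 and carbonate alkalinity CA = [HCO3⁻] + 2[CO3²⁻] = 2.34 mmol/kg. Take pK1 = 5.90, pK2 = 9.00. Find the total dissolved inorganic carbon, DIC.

DIC = 2.21 mmol/kg

CA = [HCO3⁻] + 2[CO3²⁻] = (α₁ + 2α₂)·DIC
At pH 7.87: [H⁺]/K1 = 10^-1.97 = 0.010715, K2/[H⁺] = 10^-1.13 = 0.074131
α₁ = 1/(1 + 0.010715 + 0.074131) = 1/1.0848 = 0.9218; α₂ = α₁·K2/[H⁺] = 0.06833
α₁ + 2α₂ = 1.0585
DIC = CA / (α₁ + 2α₂) = 2.34 / 1.0585 = 2.21 mmol/kg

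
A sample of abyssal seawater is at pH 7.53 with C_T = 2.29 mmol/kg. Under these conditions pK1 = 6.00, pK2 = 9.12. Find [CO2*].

[CO2*] = 0.0640 mmol/kg

α₀ = 1 / (1 + K1/[H⁺] + K1K2/[H⁺]²) = 1 / (1 + 10^+1.53 + 10^-0.06)
   = 1 / (1 + 33.884 + 0.87096) = 1/35.755 = 0.02797
[CO2*] = α₀ × DIC = 0.02797 × 2.29 = 0.0640 mmol/kg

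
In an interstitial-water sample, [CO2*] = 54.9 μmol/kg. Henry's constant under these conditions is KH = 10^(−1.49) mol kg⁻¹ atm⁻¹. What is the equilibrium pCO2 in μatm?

pCO2 = 1700 μatm

KH = 10^(−1.49) = 3.236×10^-2 mol kg⁻¹ atm⁻¹
pCO2 = [CO2*]/KH = 54.9×10^-6 / 3.236×10^-2 = 1.70×10^-3 atm = 1700 μatm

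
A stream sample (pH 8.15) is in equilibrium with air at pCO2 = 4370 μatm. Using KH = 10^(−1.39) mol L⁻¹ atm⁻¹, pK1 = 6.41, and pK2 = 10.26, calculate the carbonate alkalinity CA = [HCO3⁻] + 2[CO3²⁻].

[CO2*] = KH · pCO2 = 10^(−1.39) × 4370×10^-6 = 1.780×10^-4 mol/L
α₀ = 1/(1 + K1/[H⁺] + K1K2/[H⁺]²) = 1/(1 + 10^+1.74 + 10^-0.37) = 0.01774
DIC = [CO2*]/α₀ = 1.780×10^-4 / 0.01774 = 10.04 mmol/L
CA = (α₁ + 2α₂)·DIC = (0.9747 + 2×0.007566) × 10.04 = 9.94 mmol/L

CA = 9.94 mmol/L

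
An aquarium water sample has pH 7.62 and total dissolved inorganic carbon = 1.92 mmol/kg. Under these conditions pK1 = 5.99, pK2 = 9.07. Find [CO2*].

α₀ = 1 / (1 + K1/[H⁺] + K1K2/[H⁺]²) = 1 / (1 + 10^+1.63 + 10^+0.18)
   = 1 / (1 + 42.658 + 1.5136) = 1/45.172 = 0.02214
[CO2*] = α₀ × DIC = 0.02214 × 1.92 = 0.0425 mmol/kg

[CO2*] = 0.0425 mmol/kg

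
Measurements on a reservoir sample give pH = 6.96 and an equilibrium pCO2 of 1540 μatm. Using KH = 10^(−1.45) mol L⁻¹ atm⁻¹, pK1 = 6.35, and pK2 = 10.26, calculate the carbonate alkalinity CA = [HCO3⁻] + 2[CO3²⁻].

CA = 0.223 mmol/L

[CO2*] = KH · pCO2 = 10^(−1.45) × 1540×10^-6 = 5.464×10^-5 mol/L
α₀ = 1/(1 + K1/[H⁺] + K1K2/[H⁺]²) = 1/(1 + 10^+0.61 + 10^-2.69) = 0.1970
DIC = [CO2*]/α₀ = 5.464×10^-5 / 0.1970 = 0.2774 mmol/L
CA = (α₁ + 2α₂)·DIC = (0.8026 + 2×0.0004022) × 0.2774 = 0.223 mmol/L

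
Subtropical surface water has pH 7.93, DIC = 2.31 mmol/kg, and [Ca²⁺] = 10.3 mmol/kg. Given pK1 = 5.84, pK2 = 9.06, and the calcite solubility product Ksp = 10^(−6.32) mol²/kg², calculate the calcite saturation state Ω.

α₂ = 1 / (1 + [H⁺]/K2 + [H⁺]²/(K1K2)) = 1 / (1 + 10^+1.13 + 10^-0.96)
   = 1 / (1 + 13.490 + 0.10965) = 1/14.599 = 0.06850
[CO3²⁻] = α₂ × DIC = 0.06850 × 2.31 = 0.1582 mmol/kg
Ksp = 10^(−6.32) = 4.786×10^-7
Ω = [Ca²⁺][CO3²⁻]/Ksp = (10.3×10^-3)(1.582×10^-4) / 4.786×10^-7 = 3.41

Ω = 3.41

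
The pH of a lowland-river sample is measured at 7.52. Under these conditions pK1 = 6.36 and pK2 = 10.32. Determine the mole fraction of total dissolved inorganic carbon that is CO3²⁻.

α₂ = 0.00148

α₂ = 1 / (1 + [H⁺]/K2 + [H⁺]²/(K1K2)) = 1 / (1 + 10^+2.80 + 10^+1.64)
   = 1 / (1 + 630.96 + 43.652) = 1/675.61 = 0.001480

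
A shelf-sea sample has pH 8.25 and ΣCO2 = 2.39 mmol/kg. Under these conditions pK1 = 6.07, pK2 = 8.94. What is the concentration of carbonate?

[CO3²⁻] = 0.403 mmol/kg

α₂ = 1 / (1 + [H⁺]/K2 + [H⁺]²/(K1K2)) = 1 / (1 + 10^+0.69 + 10^-1.49)
   = 1 / (1 + 4.8978 + 0.032359) = 1/5.9301 = 0.1686
[CO3²⁻] = α₂ × DIC = 0.1686 × 2.39 = 0.403 mmol/kg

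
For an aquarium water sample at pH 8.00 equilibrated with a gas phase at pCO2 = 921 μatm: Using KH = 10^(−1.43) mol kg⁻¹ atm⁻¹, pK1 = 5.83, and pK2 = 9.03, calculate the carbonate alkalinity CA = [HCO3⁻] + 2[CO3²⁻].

CA = 6.01 mmol/kg

[CO2*] = KH · pCO2 = 10^(−1.43) × 921×10^-6 = 3.422×10^-5 mol/kg
α₀ = 1/(1 + K1/[H⁺] + K1K2/[H⁺]²) = 1/(1 + 10^+2.17 + 10^+1.14) = 0.006146
DIC = [CO2*]/α₀ = 3.422×10^-5 / 0.006146 = 5.568 mmol/kg
CA = (α₁ + 2α₂)·DIC = (0.9090 + 2×0.08483) × 5.568 = 6.01 mmol/kg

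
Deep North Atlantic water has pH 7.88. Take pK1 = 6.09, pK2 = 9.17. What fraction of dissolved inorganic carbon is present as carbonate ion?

α₂ = 1 / (1 + [H⁺]/K2 + [H⁺]²/(K1K2)) = 1 / (1 + 10^+1.29 + 10^-0.50)
   = 1 / (1 + 19.498 + 0.31623) = 1/20.815 = 0.04804

α₂ = 0.0480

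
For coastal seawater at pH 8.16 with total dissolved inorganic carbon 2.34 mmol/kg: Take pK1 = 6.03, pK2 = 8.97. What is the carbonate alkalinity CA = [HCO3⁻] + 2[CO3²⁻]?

CA = 2.64 mmol/kg

CA = [HCO3⁻] + 2[CO3²⁻] = (α₁ + 2α₂)·DIC
At pH 8.16: [H⁺]/K1 = 10^-2.13 = 0.0074131, K2/[H⁺] = 10^-0.81 = 0.15488
α₁ = 1/(1 + 0.0074131 + 0.15488) = 1/1.1623 = 0.8604; α₂ = α₁·K2/[H⁺] = 0.1333
α₁ + 2α₂ = 1.1269
CA = 1.1269 × 2.34 = 2.64 mmol/kg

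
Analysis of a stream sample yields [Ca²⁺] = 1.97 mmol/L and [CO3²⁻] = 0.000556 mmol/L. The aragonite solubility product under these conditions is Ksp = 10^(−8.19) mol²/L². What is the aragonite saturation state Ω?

Ω = 0.170

Ksp = 10^(−8.19) = 6.457×10^-9
Ω = [Ca²⁺][CO3²⁻]/Ksp = (1.97×10^-3)(0.000556×10^-3) / 6.457×10^-9 = 0.170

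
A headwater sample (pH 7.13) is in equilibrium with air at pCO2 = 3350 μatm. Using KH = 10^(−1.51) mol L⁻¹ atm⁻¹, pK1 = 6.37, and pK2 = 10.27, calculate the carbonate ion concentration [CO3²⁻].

[CO2*] = KH · pCO2 = 10^(−1.51) × 3350×10^-6 = 1.035×10^-4 mol/L
α₀ = 1/(1 + K1/[H⁺] + K1K2/[H⁺]²) = 1/(1 + 10^+0.76 + 10^-2.38) = 0.1480
DIC = [CO2*]/α₀ = 1.035×10^-4 / 0.1480 = 0.6997 mmol/L
[CO3²⁻] = α₂·DIC; α₂ = 0.0006168, so [CO3²⁻] = 0.0006168 × 0.6997 = 0.000432 mmol/L = 0.432 μmol/L

[CO3²⁻] = 0.432 μmol/L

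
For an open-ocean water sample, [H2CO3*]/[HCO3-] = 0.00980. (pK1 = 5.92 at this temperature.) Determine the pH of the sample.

pH = 7.93

From K1 = [H⁺][HCO3-]/[H2CO3*]:  pH = pK1 − log₁₀([H2CO3*]/[HCO3-])
log₁₀(0.00980) = -2.009
pH = 5.92 − (-2.009) = 7.93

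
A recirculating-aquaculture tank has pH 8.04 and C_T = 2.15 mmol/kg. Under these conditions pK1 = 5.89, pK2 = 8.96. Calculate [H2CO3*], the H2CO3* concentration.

[CO2*] = 13.5 μmol/kg

α₀ = 1 / (1 + K1/[H⁺] + K1K2/[H⁺]²) = 1 / (1 + 10^+2.15 + 10^+1.23)
   = 1 / (1 + 141.25 + 16.982) = 1/159.24 = 0.006280
[CO2*] = α₀ × DIC = 0.006280 × 2.15 = 0.0135 mmol/kg = 13.5 μmol/kg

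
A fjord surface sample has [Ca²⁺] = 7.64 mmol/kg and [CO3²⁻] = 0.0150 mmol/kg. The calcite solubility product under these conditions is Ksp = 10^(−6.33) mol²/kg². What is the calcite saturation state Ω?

Ksp = 10^(−6.33) = 4.677×10^-7
Ω = [Ca²⁺][CO3²⁻]/Ksp = (7.64×10^-3)(0.0150×10^-3) / 4.677×10^-7 = 0.245

Ω = 0.245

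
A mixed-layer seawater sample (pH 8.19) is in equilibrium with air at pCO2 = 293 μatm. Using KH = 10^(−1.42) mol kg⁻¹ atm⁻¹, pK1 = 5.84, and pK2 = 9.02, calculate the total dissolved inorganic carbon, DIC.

[CO2*] = KH · pCO2 = 10^(−1.42) × 293×10^-6 = 1.114×10^-5 mol/kg
α₀ = 1/(1 + K1/[H⁺] + K1K2/[H⁺]²) = 1/(1 + 10^+2.35 + 10^+1.52) = 0.003876
DIC = [CO2*]/α₀ = 1.114×10^-5 / 0.003876 = 2.87 mmol/kg

DIC = 2.87 mmol/kg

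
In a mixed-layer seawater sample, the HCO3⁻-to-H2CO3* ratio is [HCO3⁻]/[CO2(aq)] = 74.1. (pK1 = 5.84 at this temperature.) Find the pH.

pH = 7.71

From K1 = [H⁺][HCO3⁻]/[CO2(aq)]:  pH = pK1 + log₁₀([HCO3⁻]/[CO2(aq)])
log₁₀(74.1) = +1.870
pH = 5.84 + (+1.870) = 7.71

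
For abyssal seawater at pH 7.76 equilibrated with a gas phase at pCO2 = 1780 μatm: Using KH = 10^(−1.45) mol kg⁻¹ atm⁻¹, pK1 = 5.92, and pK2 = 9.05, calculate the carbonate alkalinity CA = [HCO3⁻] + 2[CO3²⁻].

CA = 4.82 mmol/kg

[CO2*] = KH · pCO2 = 10^(−1.45) × 1780×10^-6 = 6.316×10^-5 mol/kg
α₀ = 1/(1 + K1/[H⁺] + K1K2/[H⁺]²) = 1/(1 + 10^+1.84 + 10^+0.55) = 0.01356
DIC = [CO2*]/α₀ = 6.316×10^-5 / 0.01356 = 4.657 mmol/kg
CA = (α₁ + 2α₂)·DIC = (0.9383 + 2×0.04812) × 4.657 = 4.82 mmol/kg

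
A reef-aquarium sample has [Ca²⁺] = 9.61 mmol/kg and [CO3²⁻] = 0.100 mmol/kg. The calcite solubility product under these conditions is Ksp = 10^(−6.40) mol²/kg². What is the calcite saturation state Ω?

Ω = 2.41

Ksp = 10^(−6.40) = 3.981×10^-7
Ω = [Ca²⁺][CO3²⁻]/Ksp = (9.61×10^-3)(0.100×10^-3) / 3.981×10^-7 = 2.41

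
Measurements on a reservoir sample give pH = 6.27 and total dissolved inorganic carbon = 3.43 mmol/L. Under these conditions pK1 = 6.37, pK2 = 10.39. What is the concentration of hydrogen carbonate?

α₁ = 1 / (1 + [H⁺]/K1 + K2/[H⁺]) = 1 / (1 + 10^+0.10 + 10^-4.12)
   = 1 / (1 + 1.2589 + 7.5858×10^-5) = 1/2.2590 = 0.4427
[HCO3⁻] = α₁ × DIC = 0.4427 × 3.43 = 1.52 mmol/L

[HCO3⁻] = 1.52 mmol/L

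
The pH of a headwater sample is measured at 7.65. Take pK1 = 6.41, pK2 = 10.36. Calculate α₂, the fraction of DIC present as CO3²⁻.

α₂ = 1 / (1 + [H⁺]/K2 + [H⁺]²/(K1K2)) = 1 / (1 + 10^+2.71 + 10^+1.47)
   = 1 / (1 + 512.86 + 29.512) = 1/543.37 = 0.001840

α₂ = 0.00184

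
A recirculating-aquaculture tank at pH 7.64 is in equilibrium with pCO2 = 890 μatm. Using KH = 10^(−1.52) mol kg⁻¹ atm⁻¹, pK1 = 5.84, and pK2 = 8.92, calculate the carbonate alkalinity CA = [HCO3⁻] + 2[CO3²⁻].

[CO2*] = KH · pCO2 = 10^(−1.52) × 890×10^-6 = 2.688×10^-5 mol/kg
α₀ = 1/(1 + K1/[H⁺] + K1K2/[H⁺]²) = 1/(1 + 10^+1.80 + 10^+0.52) = 0.01484
DIC = [CO2*]/α₀ = 2.688×10^-5 / 0.01484 = 1.812 mmol/kg
CA = (α₁ + 2α₂)·DIC = (0.9360 + 2×0.04912) × 1.812 = 1.87 mmol/kg

CA = 1.87 mmol/kg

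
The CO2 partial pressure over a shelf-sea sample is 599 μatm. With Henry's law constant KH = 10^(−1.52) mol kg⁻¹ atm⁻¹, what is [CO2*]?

[CO2*] = 18.1 μmol/kg

KH = 10^(−1.52) = 3.020×10^-2 mol kg⁻¹ atm⁻¹
[CO2*] = KH · pCO2 = 3.020×10^-2 × 599×10^-6 atm = 1.81×10^-5 mol/kg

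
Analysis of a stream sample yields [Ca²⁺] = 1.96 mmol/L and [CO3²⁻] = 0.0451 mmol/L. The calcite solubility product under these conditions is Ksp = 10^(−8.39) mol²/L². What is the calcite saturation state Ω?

Ksp = 10^(−8.39) = 4.074×10^-9
Ω = [Ca²⁺][CO3²⁻]/Ksp = (1.96×10^-3)(0.0451×10^-3) / 4.074×10^-9 = 21.7

Ω = 21.7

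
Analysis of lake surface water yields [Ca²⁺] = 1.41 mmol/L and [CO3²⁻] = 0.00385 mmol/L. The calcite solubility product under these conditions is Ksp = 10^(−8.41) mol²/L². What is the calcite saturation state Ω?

Ω = 1.40

Ksp = 10^(−8.41) = 3.890×10^-9
Ω = [Ca²⁺][CO3²⁻]/Ksp = (1.41×10^-3)(0.00385×10^-3) / 3.890×10^-9 = 1.40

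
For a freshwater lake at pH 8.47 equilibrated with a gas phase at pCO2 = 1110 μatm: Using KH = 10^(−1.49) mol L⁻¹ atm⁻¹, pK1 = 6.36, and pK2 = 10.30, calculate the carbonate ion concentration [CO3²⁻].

[CO2*] = KH · pCO2 = 10^(−1.49) × 1110×10^-6 = 3.592×10^-5 mol/L
α₀ = 1/(1 + K1/[H⁺] + K1K2/[H⁺]²) = 1/(1 + 10^+2.11 + 10^+0.28) = 0.007591
DIC = [CO2*]/α₀ = 3.592×10^-5 / 0.007591 = 4.732 mmol/L
[CO3²⁻] = α₂·DIC; α₂ = 0.01446, so [CO3²⁻] = 0.01446 × 4.732 = 0.0684 mmol/L

[CO3²⁻] = 0.0684 mmol/L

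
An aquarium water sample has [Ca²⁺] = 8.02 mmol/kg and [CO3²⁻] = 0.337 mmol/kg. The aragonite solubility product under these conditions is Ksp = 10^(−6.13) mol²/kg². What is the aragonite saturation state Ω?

Ksp = 10^(−6.13) = 7.413×10^-7
Ω = [Ca²⁺][CO3²⁻]/Ksp = (8.02×10^-3)(0.337×10^-3) / 7.413×10^-7 = 3.65

Ω = 3.65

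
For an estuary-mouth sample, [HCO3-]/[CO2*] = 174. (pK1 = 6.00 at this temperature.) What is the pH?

From K1 = [H⁺][HCO3-]/[CO2*]:  pH = pK1 + log₁₀([HCO3-]/[CO2*])
log₁₀(174) = +2.241
pH = 6.00 + (+2.241) = 8.24

pH = 8.24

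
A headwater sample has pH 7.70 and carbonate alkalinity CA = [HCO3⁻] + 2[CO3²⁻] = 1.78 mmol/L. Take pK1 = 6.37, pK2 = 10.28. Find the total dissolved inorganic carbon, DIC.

DIC = 1.86 mmol/L

CA = [HCO3⁻] + 2[CO3²⁻] = (α₁ + 2α₂)·DIC
At pH 7.70: [H⁺]/K1 = 10^-1.33 = 0.046774, K2/[H⁺] = 10^-2.58 = 0.0026303
α₁ = 1/(1 + 0.046774 + 0.0026303) = 1/1.0494 = 0.9529; α₂ = α₁·K2/[H⁺] = 0.002506
α₁ + 2α₂ = 0.9579
DIC = CA / (α₁ + 2α₂) = 1.78 / 0.9579 = 1.86 mmol/L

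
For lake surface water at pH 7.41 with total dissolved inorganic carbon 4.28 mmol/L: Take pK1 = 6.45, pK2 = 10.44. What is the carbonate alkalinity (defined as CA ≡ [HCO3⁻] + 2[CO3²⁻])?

CA = [HCO3⁻] + 2[CO3²⁻] = (α₁ + 2α₂)·DIC
At pH 7.41: [H⁺]/K1 = 10^-0.96 = 0.10965, K2/[H⁺] = 10^-3.03 = 0.00093325
α₁ = 1/(1 + 0.10965 + 0.00093325) = 1/1.1106 = 0.9004; α₂ = α₁·K2/[H⁺] = 0.0008403
α₁ + 2α₂ = 0.9021
CA = 0.9021 × 4.28 = 3.86 mmol/L

CA = 3.86 mmol/L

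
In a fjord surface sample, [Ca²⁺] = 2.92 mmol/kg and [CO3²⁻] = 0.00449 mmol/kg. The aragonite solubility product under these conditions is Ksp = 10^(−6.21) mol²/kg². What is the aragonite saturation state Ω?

Ksp = 10^(−6.21) = 6.166×10^-7
Ω = [Ca²⁺][CO3²⁻]/Ksp = (2.92×10^-3)(0.00449×10^-3) / 6.166×10^-7 = 0.0213

Ω = 0.0213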